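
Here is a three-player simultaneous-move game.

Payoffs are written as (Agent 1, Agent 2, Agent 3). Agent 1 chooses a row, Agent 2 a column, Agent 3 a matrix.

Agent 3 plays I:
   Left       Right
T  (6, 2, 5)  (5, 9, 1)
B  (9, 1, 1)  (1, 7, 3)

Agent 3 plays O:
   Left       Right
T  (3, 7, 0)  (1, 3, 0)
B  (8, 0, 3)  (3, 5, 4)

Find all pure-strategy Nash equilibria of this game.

The pure Nash equilibria are (T, Right, I); (B, Right, O).

For each player, find the best response to each opponent profile; mutual best responses are the pure NE.
Agent 1 against (Left, I): payoffs 6, 9 → best response B.
Agent 1 against (Left, O): payoffs 3, 8 → best response B.
Agent 1 against (Right, I): payoffs 5, 1 → best response T.
Agent 1 against (Right, O): payoffs 1, 3 → best response B.
Agent 2 against (T, I): payoffs 2, 9 → best response Right.
Agent 2 against (T, O): payoffs 7, 3 → best response Left.
Agent 2 against (B, I): payoffs 1, 7 → best response Right.
Agent 2 against (B, O): payoffs 0, 5 → best response Right.
Agent 3 against (T, Left): payoffs 5, 0 → best response I.
Agent 3 against (T, Right): payoffs 1, 0 → best response I.
Agent 3 against (B, Left): payoffs 1, 3 → best response O.
Agent 3 against (B, Right): payoffs 3, 4 → best response O.
Mutual best responses: (T, Right, I); (B, Right, O).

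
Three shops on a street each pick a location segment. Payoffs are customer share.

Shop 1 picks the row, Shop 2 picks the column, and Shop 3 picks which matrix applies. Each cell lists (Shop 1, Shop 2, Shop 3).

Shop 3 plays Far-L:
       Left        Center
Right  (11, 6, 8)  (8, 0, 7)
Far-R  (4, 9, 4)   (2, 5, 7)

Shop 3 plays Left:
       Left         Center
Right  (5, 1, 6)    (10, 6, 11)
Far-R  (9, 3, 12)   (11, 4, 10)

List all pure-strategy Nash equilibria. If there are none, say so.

Pure-strategy Nash equilibria: (Right, Left, Far-L); (Far-R, Center, Left)

Shop 1 against (Left, Far-L): payoffs 11, 4 → best response Right.
Shop 1 against (Left, Left): payoffs 5, 9 → best response Far-R.
Shop 1 against (Center, Far-L): payoffs 8, 2 → best response Right.
Shop 1 against (Center, Left): payoffs 10, 11 → best response Far-R.
Shop 2 against (Right, Far-L): payoffs 6, 0 → best response Left.
Shop 2 against (Right, Left): payoffs 1, 6 → best response Center.
Shop 2 against (Far-R, Far-L): payoffs 9, 5 → best response Left.
Shop 2 against (Far-R, Left): payoffs 3, 4 → best response Center.
Shop 3 against (Right, Left): payoffs 8, 6 → best response Far-L.
Shop 3 against (Right, Center): payoffs 7, 11 → best response Left.
Shop 3 against (Far-R, Left): payoffs 4, 12 → best response Left.
Shop 3 against (Far-R, Center): payoffs 7, 10 → best response Left.
Mutual best responses: (Right, Left, Far-L); (Far-R, Center, Left).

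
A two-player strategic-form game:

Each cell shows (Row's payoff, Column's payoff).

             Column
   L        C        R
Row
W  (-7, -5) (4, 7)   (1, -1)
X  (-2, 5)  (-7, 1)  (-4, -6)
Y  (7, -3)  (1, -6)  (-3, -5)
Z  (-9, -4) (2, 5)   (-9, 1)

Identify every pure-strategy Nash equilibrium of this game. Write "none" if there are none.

The pure Nash equilibria are (W, C), (Y, L).

(W, L): Row can switch to X (-7 → -2). Not NE.
(W, C): Row gets 4, best alternative 2; Column gets 7, best alternative -1. No profitable deviation — NE.
(W, R): Column can switch to C (-1 → 7). Not NE.
(X, L): Row can switch to Y (-2 → 7). Not NE.
(X, C): Row can switch to W (-7 → 4). Not NE.
(X, R): Row can switch to W (-4 → 1). Not NE.
(Y, L): Row gets 7, best alternative -2; Column gets -3, best alternative -5. No profitable deviation — NE.
(Y, C): Row can switch to W (1 → 4). Not NE.
(The remaining 4 profiles each have a profitable deviation by the same check.)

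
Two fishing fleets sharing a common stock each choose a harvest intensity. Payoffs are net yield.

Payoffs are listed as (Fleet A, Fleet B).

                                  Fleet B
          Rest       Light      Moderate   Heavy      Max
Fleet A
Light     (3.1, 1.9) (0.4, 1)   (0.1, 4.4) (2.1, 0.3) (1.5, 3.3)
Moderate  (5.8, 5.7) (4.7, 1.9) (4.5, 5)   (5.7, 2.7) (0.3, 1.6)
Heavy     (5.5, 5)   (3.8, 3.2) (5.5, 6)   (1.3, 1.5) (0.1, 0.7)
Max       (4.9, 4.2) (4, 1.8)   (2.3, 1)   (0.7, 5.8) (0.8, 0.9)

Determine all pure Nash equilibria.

Fleet A against Rest: payoffs 3.1, 5.8, 5.5, 4.9 → best response Moderate.
Fleet A against Light: payoffs 0.4, 4.7, 3.8, 4 → best response Moderate.
Fleet A against Moderate: payoffs 0.1, 4.5, 5.5, 2.3 → best response Heavy.
Fleet A against Heavy: payoffs 2.1, 5.7, 1.3, 0.7 → best response Moderate.
Fleet A against Max: payoffs 1.5, 0.3, 0.1, 0.8 → best response Light.
Fleet B against Light: payoffs 1.9, 1, 4.4, 0.3, 3.3 → best response Moderate.
Fleet B against Moderate: payoffs 5.7, 1.9, 5, 2.7, 1.6 → best response Rest.
Fleet B against Heavy: payoffs 5, 3.2, 6, 1.5, 0.7 → best response Moderate.
Fleet B against Max: payoffs 4.2, 1.8, 1, 5.8, 0.9 → best response Heavy.
Mutual best responses: (Moderate, Rest); (Heavy, Moderate).

The pure Nash equilibria are (Moderate, Rest) and (Heavy, Moderate).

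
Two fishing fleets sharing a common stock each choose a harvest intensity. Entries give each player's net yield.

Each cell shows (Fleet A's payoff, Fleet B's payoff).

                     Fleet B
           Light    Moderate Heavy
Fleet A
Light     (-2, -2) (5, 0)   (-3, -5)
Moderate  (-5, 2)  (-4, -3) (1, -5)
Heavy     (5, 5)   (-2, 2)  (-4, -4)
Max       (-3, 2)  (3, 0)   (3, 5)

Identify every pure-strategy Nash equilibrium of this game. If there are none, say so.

(Light, Moderate); (Heavy, Light); (Max, Heavy)

For each player, find the best response to each opponent profile; mutual best responses are the pure NE.
Fleet A against Light: payoffs -2, -5, 5, -3 → best response Heavy.
Fleet A against Moderate: payoffs 5, -4, -2, 3 → best response Light.
Fleet A against Heavy: payoffs -3, 1, -4, 3 → best response Max.
Fleet B against Light: payoffs -2, 0, -5 → best response Moderate.
Fleet B against Moderate: payoffs 2, -3, -5 → best response Light.
Fleet B against Heavy: payoffs 5, 2, -4 → best response Light.
Fleet B against Max: payoffs 2, 0, 5 → best response Heavy.
Mutual best responses: (Light, Moderate); (Heavy, Light); (Max, Heavy).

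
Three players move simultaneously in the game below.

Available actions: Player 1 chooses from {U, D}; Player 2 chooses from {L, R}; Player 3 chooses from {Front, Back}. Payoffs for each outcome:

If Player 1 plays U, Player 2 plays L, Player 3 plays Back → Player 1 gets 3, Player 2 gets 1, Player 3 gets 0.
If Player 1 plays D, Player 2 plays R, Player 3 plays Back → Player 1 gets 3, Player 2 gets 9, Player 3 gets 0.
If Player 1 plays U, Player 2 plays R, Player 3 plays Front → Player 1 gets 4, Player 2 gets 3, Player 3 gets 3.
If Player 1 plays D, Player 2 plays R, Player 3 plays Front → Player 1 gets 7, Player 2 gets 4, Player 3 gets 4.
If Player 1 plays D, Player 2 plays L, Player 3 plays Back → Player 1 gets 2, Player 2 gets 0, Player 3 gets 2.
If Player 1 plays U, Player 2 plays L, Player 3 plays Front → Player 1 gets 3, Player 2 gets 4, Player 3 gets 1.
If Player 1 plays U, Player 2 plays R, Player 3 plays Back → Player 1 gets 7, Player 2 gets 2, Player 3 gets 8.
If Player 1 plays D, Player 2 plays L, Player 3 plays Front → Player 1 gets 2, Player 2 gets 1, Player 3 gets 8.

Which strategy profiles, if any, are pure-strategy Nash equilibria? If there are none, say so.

Player 1 against (L, Front): payoffs 3, 2 → best response U.
Player 1 against (L, Back): payoffs 3, 2 → best response U.
Player 1 against (R, Front): payoffs 4, 7 → best response D.
Player 1 against (R, Back): payoffs 7, 3 → best response U.
Player 2 against (U, Front): payoffs 4, 3 → best response L.
Player 2 against (U, Back): payoffs 1, 2 → best response R.
Player 2 against (D, Front): payoffs 1, 4 → best response R.
Player 2 against (D, Back): payoffs 0, 9 → best response R.
Player 3 against (U, L): payoffs 1, 0 → best response Front.
Player 3 against (U, R): payoffs 3, 8 → best response Back.
Player 3 against (D, L): payoffs 8, 2 → best response Front.
Player 3 against (D, R): payoffs 4, 0 → best response Front.
Mutual best responses: (U, L, Front); (U, R, Back); (D, R, Front).

The pure Nash equilibria are (U, L, Front) and (U, R, Back) and (D, R, Front).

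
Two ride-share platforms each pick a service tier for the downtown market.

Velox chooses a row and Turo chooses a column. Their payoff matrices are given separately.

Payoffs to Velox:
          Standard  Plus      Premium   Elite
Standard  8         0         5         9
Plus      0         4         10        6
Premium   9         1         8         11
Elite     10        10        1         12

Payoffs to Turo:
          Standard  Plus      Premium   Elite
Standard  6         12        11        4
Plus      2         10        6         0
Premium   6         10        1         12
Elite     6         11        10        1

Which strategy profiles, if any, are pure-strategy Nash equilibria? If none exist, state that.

(Standard, Standard): Velox can switch to Premium (8 → 9). Not NE.
(Standard, Plus): Velox can switch to Plus (0 → 4). Not NE.
(Standard, Premium): Velox can switch to Plus (5 → 10). Not NE.
(Standard, Elite): Velox can switch to Premium (9 → 11). Not NE.
(Plus, Standard): Velox can switch to Standard (0 → 8). Not NE.
(Plus, Plus): Velox can switch to Elite (4 → 10). Not NE.
(Plus, Premium): Turo can switch to Plus (6 → 10). Not NE.
(Plus, Elite): Velox can switch to Standard (6 → 9). Not NE.
(Elite, Plus): Velox gets 10, best alternative 4; Turo gets 11, best alternative 10. No profitable deviation — NE.
(The remaining 7 profiles each have a profitable deviation by the same check.)

(Elite, Plus)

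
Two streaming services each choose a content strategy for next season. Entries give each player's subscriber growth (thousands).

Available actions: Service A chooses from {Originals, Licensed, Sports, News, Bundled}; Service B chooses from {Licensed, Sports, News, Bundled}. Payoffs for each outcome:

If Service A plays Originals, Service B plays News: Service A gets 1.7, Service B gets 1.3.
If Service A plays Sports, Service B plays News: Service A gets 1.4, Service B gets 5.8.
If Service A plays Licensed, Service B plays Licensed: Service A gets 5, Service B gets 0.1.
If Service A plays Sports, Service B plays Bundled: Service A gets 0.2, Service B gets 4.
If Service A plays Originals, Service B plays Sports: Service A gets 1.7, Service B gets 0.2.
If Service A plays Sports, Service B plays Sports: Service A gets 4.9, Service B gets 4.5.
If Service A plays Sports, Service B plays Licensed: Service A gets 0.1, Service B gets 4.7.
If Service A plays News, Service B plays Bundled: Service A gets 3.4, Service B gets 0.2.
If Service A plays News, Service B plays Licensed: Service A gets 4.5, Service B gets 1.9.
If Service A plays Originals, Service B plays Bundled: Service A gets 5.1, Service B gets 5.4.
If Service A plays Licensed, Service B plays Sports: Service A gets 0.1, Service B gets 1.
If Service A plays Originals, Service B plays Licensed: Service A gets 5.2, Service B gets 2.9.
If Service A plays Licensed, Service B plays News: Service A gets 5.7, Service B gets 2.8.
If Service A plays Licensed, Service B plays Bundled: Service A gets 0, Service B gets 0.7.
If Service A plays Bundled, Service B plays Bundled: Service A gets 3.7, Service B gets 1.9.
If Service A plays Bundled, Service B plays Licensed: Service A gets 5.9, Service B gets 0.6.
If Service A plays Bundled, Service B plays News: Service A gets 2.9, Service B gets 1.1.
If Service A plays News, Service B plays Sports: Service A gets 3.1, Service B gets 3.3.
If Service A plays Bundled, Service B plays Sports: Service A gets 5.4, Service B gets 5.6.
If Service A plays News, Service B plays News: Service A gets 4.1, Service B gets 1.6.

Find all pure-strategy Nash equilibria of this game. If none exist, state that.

Pure-strategy Nash equilibria: (Originals, Bundled), (Licensed, News), (Bundled, Sports)

Mark each player's best response to every combination of opponents' strategies; a profile where every player is best-responding is a pure Nash equilibrium.
Service A against Licensed: payoffs 5.2, 5, 0.1, 4.5, 5.9 → best response Bundled.
Service A against Sports: payoffs 1.7, 0.1, 4.9, 3.1, 5.4 → best response Bundled.
Service A against News: payoffs 1.7, 5.7, 1.4, 4.1, 2.9 → best response Licensed.
Service A against Bundled: payoffs 5.1, 0, 0.2, 3.4, 3.7 → best response Originals.
Service B against Originals: payoffs 2.9, 0.2, 1.3, 5.4 → best response Bundled.
Service B against Licensed: payoffs 0.1, 1, 2.8, 0.7 → best response News.
Service B against Sports: payoffs 4.7, 4.5, 5.8, 4 → best response News.
Service B against News: payoffs 1.9, 3.3, 1.6, 0.2 → best response Sports.
Service B against Bundled: payoffs 0.6, 5.6, 1.1, 1.9 → best response Sports.
Mutual best responses: (Originals, Bundled); (Licensed, News); (Bundled, Sports).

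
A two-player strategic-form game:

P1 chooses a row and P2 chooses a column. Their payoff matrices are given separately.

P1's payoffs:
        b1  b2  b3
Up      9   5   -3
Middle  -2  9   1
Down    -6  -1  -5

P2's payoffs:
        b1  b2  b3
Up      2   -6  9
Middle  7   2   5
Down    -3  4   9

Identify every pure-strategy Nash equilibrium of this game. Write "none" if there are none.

There is no pure-strategy Nash equilibrium.

For each player, find the best response to each opponent profile; mutual best responses are the pure NE.
P1 against b1: payoffs 9, -2, -6 → best response Up.
P1 against b2: payoffs 5, 9, -1 → best response Middle.
P1 against b3: payoffs -3, 1, -5 → best response Middle.
P2 against Up: payoffs 2, -6, 9 → best response b3.
P2 against Middle: payoffs 7, 2, 5 → best response b1.
P2 against Down: payoffs -3, 4, 9 → best response b3.
No profile is a mutual best response for all players.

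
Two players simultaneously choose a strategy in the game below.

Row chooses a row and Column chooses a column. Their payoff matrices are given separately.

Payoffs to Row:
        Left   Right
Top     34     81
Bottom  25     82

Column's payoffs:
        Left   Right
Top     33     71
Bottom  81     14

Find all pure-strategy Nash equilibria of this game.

This game has no pure Nash equilibrium.

Mark each player's best response to every combination of opponents' strategies; a profile where every player is best-responding is a pure Nash equilibrium.
Row against Left: payoffs 34, 25 → best response Top.
Row against Right: payoffs 81, 82 → best response Bottom.
Column against Top: payoffs 33, 71 → best response Right.
Column against Bottom: payoffs 81, 14 → best response Left.
No profile is a mutual best response for all players.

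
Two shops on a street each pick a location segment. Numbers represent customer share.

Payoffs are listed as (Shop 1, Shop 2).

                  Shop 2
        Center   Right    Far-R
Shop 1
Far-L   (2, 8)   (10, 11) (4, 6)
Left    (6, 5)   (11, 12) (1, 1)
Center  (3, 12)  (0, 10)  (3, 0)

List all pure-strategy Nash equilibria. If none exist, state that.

The unique pure-strategy Nash equilibrium is (Left, Right).

For each strategy profile, look for a profitable unilateral deviation.
(Far-L, Center): Shop 1 can switch to Left (2 → 6). Not NE.
(Far-L, Right): Shop 1 can switch to Left (10 → 11). Not NE.
(Far-L, Far-R): Shop 2 can switch to Center (6 → 8). Not NE.
(Left, Center): Shop 2 can switch to Right (5 → 12). Not NE.
(Left, Right): Shop 1 gets 11, best alternative 10; Shop 2 gets 12, best alternative 5. No profitable deviation — NE.
(Left, Far-R): Shop 1 can switch to Far-L (1 → 4). Not NE.
(Center, Center): Shop 1 can switch to Left (3 → 6). Not NE.
(Center, Right): Shop 1 can switch to Far-L (0 → 10). Not NE.
(Center, Far-R): Shop 1 can switch to Far-L (3 → 4). Not NE.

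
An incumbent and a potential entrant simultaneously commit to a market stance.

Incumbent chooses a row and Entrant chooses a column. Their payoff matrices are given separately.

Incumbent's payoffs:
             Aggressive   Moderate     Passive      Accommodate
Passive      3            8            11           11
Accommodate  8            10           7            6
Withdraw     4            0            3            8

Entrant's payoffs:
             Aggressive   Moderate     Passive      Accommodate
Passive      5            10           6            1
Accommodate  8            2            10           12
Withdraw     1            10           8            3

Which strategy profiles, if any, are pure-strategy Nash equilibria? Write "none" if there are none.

Incumbent against Aggressive: payoffs 3, 8, 4 → best response Accommodate.
Incumbent against Moderate: payoffs 8, 10, 0 → best response Accommodate.
Incumbent against Passive: payoffs 11, 7, 3 → best response Passive.
Incumbent against Accommodate: payoffs 11, 6, 8 → best response Passive.
Entrant against Passive: payoffs 5, 10, 6, 1 → best response Moderate.
Entrant against Accommodate: payoffs 8, 2, 10, 12 → best response Accommodate.
Entrant against Withdraw: payoffs 1, 10, 8, 3 → best response Moderate.
No profile is a mutual best response for all players.

none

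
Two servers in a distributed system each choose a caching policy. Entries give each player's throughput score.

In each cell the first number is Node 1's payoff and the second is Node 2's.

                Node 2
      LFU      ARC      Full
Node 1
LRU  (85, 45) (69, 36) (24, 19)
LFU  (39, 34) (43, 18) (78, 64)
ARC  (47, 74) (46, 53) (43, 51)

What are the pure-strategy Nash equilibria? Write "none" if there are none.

(LRU, LFU): Node 1 gets 85, best alternative 47; Node 2 gets 45, best alternative 36. No profitable deviation — NE.
(LRU, ARC): Node 2 can switch to LFU (36 → 45). Not NE.
(LRU, Full): Node 1 can switch to LFU (24 → 78). Not NE.
(LFU, LFU): Node 1 can switch to LRU (39 → 85). Not NE.
(LFU, ARC): Node 1 can switch to LRU (43 → 69). Not NE.
(LFU, Full): Node 1 gets 78, best alternative 43; Node 2 gets 64, best alternative 34. No profitable deviation — NE.
(ARC, LFU): Node 1 can switch to LRU (47 → 85). Not NE.
(ARC, ARC): Node 1 can switch to LRU (46 → 69). Not NE.
(ARC, Full): Node 1 can switch to LFU (43 → 78). Not NE.

(LRU, LFU); (LFU, Full)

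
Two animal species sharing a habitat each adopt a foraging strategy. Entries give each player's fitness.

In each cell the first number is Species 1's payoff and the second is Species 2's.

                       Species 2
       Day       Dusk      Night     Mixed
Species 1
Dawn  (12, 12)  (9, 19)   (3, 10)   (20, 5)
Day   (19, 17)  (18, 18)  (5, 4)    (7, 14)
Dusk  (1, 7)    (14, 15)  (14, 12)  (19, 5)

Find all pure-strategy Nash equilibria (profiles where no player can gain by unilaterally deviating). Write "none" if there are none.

For each strategy profile, look for a profitable unilateral deviation.
(Dawn, Day): Species 1 can switch to Day (12 → 19). Not NE.
(Dawn, Dusk): Species 1 can switch to Day (9 → 18). Not NE.
(Dawn, Night): Species 1 can switch to Day (3 → 5). Not NE.
(Dawn, Mixed): Species 2 can switch to Day (5 → 12). Not NE.
(Day, Day): Species 2 can switch to Dusk (17 → 18). Not NE.
(Day, Dusk): Species 1 gets 18, best alternative 14; Species 2 gets 18, best alternative 17. No profitable deviation — NE.
(Day, Night): Species 1 can switch to Dusk (5 → 14). Not NE.
(Day, Mixed): Species 1 can switch to Dawn (7 → 20). Not NE.
(Dusk, Day): Species 1 can switch to Dawn (1 → 12). Not NE.
(The remaining 3 profiles each have a profitable deviation by the same check.)

Pure NE: (Day, Dusk)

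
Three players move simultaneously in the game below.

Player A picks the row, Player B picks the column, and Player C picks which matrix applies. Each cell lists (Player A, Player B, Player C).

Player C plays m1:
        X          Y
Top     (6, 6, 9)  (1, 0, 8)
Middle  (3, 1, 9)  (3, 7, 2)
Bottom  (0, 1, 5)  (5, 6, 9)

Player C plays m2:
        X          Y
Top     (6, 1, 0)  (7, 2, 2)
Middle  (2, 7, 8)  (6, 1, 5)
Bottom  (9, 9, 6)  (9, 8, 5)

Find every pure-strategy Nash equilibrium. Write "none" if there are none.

(Top, X, m1): Player A gets 6, best alternative 3; Player B gets 6, best alternative 0; Player C gets 9, best alternative 0. No profitable deviation — NE.
(Top, X, m2): Player A can switch to Bottom (6 → 9). Not NE.
(Top, Y, m1): Player A can switch to Middle (1 → 3). Not NE.
(Top, Y, m2): Player A can switch to Bottom (7 → 9). Not NE.
(Middle, X, m1): Player A can switch to Top (3 → 6). Not NE.
(Middle, X, m2): Player A can switch to Top (2 → 6). Not NE.
(Middle, Y, m1): Player A can switch to Bottom (3 → 5). Not NE.
(Middle, Y, m2): Player A can switch to Top (6 → 7). Not NE.
(Bottom, X, m1): Player A can switch to Top (0 → 6). Not NE.
(Bottom, X, m2): Player A gets 9, best alternative 6; Player B gets 9, best alternative 8; Player C gets 6, best alternative 5. No profitable deviation — NE.
(Bottom, Y, m1): Player A gets 5, best alternative 3; Player B gets 6, best alternative 1; Player C gets 9, best alternative 5. No profitable deviation — NE.
(The remaining 1 profile has a profitable deviation by the same check.)

The pure Nash equilibria are (Top, X, m1), (Bottom, X, m2), (Bottom, Y, m1).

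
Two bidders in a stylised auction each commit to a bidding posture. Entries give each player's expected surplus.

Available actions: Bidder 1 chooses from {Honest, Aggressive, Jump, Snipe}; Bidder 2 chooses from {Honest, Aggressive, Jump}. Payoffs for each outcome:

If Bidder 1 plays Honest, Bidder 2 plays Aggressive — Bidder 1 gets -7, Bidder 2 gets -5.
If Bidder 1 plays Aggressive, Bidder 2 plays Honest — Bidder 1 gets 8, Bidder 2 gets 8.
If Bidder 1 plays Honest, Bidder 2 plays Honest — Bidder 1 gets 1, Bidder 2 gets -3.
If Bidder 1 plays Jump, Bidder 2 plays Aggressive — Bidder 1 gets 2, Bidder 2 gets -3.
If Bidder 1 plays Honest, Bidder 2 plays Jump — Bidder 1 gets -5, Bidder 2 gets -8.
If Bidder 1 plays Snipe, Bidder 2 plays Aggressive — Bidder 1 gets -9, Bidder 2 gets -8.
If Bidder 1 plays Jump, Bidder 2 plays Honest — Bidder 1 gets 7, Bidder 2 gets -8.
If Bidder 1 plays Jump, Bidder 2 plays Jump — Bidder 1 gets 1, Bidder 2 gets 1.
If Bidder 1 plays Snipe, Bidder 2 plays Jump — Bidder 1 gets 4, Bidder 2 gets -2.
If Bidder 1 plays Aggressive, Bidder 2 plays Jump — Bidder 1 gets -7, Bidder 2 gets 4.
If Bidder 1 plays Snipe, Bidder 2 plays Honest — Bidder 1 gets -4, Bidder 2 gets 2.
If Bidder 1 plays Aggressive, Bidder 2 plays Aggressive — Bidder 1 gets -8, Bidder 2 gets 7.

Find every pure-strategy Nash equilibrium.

For each player, find the best response to each opponent profile; mutual best responses are the pure NE.
Bidder 1 against Honest: payoffs 1, 8, 7, -4 → best response Aggressive.
Bidder 1 against Aggressive: payoffs -7, -8, 2, -9 → best response Jump.
Bidder 1 against Jump: payoffs -5, -7, 1, 4 → best response Snipe.
Bidder 2 against Honest: payoffs -3, -5, -8 → best response Honest.
Bidder 2 against Aggressive: payoffs 8, 7, 4 → best response Honest.
Bidder 2 against Jump: payoffs -8, -3, 1 → best response Jump.
Bidder 2 against Snipe: payoffs 2, -8, -2 → best response Honest.
Mutual best responses: (Aggressive, Honest).

Pure NE: (Aggressive, Honest)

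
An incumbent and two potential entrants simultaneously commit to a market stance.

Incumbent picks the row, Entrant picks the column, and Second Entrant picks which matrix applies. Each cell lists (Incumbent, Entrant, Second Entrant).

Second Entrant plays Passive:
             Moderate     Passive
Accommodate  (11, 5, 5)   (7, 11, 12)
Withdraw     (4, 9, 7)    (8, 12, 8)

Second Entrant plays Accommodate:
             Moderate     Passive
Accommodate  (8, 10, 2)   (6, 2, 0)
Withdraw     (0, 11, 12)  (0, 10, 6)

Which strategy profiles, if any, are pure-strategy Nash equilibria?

Incumbent against (Moderate, Passive): payoffs 11, 4 → best response Accommodate.
Incumbent against (Moderate, Accommodate): payoffs 8, 0 → best response Accommodate.
Incumbent against (Passive, Passive): payoffs 7, 8 → best response Withdraw.
Incumbent against (Passive, Accommodate): payoffs 6, 0 → best response Accommodate.
Entrant against (Accommodate, Passive): payoffs 5, 11 → best response Passive.
Entrant against (Accommodate, Accommodate): payoffs 10, 2 → best response Moderate.
Entrant against (Withdraw, Passive): payoffs 9, 12 → best response Passive.
Entrant against (Withdraw, Accommodate): payoffs 11, 10 → best response Moderate.
Second Entrant against (Accommodate, Moderate): payoffs 5, 2 → best response Passive.
Second Entrant against (Accommodate, Passive): payoffs 12, 0 → best response Passive.
Second Entrant against (Withdraw, Moderate): payoffs 7, 12 → best response Accommodate.
Second Entrant against (Withdraw, Passive): payoffs 8, 6 → best response Passive.
Mutual best responses: (Withdraw, Passive, Passive).

Pure NE: (Withdraw, Passive, Passive)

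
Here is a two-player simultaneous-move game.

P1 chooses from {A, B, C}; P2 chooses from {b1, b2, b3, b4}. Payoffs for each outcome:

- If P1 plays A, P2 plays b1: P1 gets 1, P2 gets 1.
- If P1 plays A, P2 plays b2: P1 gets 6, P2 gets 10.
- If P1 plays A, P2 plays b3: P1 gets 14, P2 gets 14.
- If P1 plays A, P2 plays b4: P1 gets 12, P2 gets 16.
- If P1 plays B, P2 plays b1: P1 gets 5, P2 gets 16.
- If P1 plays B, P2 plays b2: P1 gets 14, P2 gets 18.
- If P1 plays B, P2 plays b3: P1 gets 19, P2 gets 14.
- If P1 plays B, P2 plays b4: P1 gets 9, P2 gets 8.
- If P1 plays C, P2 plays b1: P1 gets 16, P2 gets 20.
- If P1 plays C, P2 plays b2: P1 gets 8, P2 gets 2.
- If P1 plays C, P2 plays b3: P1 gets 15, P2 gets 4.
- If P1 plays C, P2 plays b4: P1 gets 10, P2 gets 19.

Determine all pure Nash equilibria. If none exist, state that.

P1 against b1: payoffs 1, 5, 16 → best response C.
P1 against b2: payoffs 6, 14, 8 → best response B.
P1 against b3: payoffs 14, 19, 15 → best response B.
P1 against b4: payoffs 12, 9, 10 → best response A.
P2 against A: payoffs 1, 10, 14, 16 → best response b4.
P2 against B: payoffs 16, 18, 14, 8 → best response b2.
P2 against C: payoffs 20, 2, 4, 19 → best response b1.
Mutual best responses: (A, b4); (B, b2); (C, b1).

The pure Nash equilibria are (A, b4) and (B, b2) and (C, b1).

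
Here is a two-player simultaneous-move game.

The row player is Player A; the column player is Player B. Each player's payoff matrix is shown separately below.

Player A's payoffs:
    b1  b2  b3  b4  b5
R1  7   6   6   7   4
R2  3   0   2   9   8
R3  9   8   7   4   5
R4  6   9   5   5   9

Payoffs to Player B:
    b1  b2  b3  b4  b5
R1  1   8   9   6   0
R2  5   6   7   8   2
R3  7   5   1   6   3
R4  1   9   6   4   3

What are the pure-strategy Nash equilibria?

(R1, b1): Player A can switch to R3 (7 → 9). Not NE.
(R1, b2): Player A can switch to R3 (6 → 8). Not NE.
(R1, b3): Player A can switch to R3 (6 → 7). Not NE.
(R1, b4): Player A can switch to R2 (7 → 9). Not NE.
(R1, b5): Player A can switch to R2 (4 → 8). Not NE.
(R2, b1): Player A can switch to R1 (3 → 7). Not NE.
(R2, b2): Player A can switch to R1 (0 → 6). Not NE.
(R2, b3): Player A can switch to R1 (2 → 6). Not NE.
(R2, b4): Player A gets 9, best alternative 7; Player B gets 8, best alternative 7. No profitable deviation — NE.
(R2, b5): Player A can switch to R4 (8 → 9). Not NE.
(R3, b1): Player A gets 9, best alternative 7; Player B gets 7, best alternative 6. No profitable deviation — NE.
(R3, b2): Player A can switch to R4 (8 → 9). Not NE.
(R3, b3): Player B can switch to b1 (1 → 7). Not NE.
(R3, b4): Player A can switch to R1 (4 → 7). Not NE.
(R4, b2): Player A gets 9, best alternative 8; Player B gets 9, best alternative 6. No profitable deviation — NE.
(The remaining 5 profiles each have a profitable deviation by the same check.)

The pure Nash equilibria are (R2, b4), (R3, b1), (R4, b2).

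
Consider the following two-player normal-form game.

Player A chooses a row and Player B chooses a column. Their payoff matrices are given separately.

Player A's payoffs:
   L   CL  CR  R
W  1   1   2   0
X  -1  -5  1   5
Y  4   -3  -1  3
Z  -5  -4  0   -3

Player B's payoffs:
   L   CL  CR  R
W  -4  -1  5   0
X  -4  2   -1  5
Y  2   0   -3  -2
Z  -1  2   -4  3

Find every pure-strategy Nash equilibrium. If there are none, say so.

Player A against L: payoffs 1, -1, 4, -5 → best response Y.
Player A against CL: payoffs 1, -5, -3, -4 → best response W.
Player A against CR: payoffs 2, 1, -1, 0 → best response W.
Player A against R: payoffs 0, 5, 3, -3 → best response X.
Player B against W: payoffs -4, -1, 5, 0 → best response CR.
Player B against X: payoffs -4, 2, -1, 5 → best response R.
Player B against Y: payoffs 2, 0, -3, -2 → best response L.
Player B against Z: payoffs -1, 2, -4, 3 → best response R.
Mutual best responses: (W, CR); (X, R); (Y, L).

The pure Nash equilibria are (W, CR); (X, R); (Y, L).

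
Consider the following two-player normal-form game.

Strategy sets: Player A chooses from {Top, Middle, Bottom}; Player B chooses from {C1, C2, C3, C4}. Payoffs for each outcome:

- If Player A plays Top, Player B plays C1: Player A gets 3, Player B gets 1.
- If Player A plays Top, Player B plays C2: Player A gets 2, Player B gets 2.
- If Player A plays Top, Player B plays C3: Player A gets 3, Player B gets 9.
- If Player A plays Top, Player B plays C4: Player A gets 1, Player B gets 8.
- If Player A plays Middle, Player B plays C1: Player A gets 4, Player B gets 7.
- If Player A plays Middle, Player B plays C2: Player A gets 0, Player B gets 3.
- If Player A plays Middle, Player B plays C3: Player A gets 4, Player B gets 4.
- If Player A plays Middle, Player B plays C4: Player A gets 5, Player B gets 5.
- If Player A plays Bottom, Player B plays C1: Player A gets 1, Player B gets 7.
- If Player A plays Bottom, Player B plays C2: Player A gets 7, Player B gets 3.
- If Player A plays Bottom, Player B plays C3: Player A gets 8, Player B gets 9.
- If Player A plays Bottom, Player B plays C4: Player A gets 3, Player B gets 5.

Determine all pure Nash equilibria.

Check each profile: it is a Nash equilibrium iff no player can strictly gain by switching unilaterally.
(Top, C1): Player A can switch to Middle (3 → 4). Not NE.
(Top, C2): Player A can switch to Bottom (2 → 7). Not NE.
(Top, C3): Player A can switch to Middle (3 → 4). Not NE.
(Top, C4): Player A can switch to Middle (1 → 5). Not NE.
(Middle, C1): Player A gets 4, best alternative 3; Player B gets 7, best alternative 5. No profitable deviation — NE.
(Middle, C2): Player A can switch to Top (0 → 2). Not NE.
(Middle, C3): Player A can switch to Bottom (4 → 8). Not NE.
(Middle, C4): Player B can switch to C1 (5 → 7). Not NE.
(Bottom, C1): Player A can switch to Top (1 → 3). Not NE.
(Bottom, C2): Player B can switch to C1 (3 → 7). Not NE.
(Bottom, C3): Player A gets 8, best alternative 4; Player B gets 9, best alternative 7. No profitable deviation — NE.
(Bottom, C4): Player A can switch to Middle (3 → 5). Not NE.

The pure Nash equilibria are (Middle, C1), (Bottom, C3).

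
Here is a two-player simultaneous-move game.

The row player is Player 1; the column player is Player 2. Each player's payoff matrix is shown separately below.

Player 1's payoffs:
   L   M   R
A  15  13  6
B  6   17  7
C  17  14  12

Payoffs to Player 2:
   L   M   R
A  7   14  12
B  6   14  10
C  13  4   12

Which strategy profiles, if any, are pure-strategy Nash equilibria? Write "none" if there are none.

The pure Nash equilibria are (B, M), (C, L).

Player 1 against L: payoffs 15, 6, 17 → best response C.
Player 1 against M: payoffs 13, 17, 14 → best response B.
Player 1 against R: payoffs 6, 7, 12 → best response C.
Player 2 against A: payoffs 7, 14, 12 → best response M.
Player 2 against B: payoffs 6, 14, 10 → best response M.
Player 2 against C: payoffs 13, 4, 12 → best response L.
Mutual best responses: (B, M); (C, L).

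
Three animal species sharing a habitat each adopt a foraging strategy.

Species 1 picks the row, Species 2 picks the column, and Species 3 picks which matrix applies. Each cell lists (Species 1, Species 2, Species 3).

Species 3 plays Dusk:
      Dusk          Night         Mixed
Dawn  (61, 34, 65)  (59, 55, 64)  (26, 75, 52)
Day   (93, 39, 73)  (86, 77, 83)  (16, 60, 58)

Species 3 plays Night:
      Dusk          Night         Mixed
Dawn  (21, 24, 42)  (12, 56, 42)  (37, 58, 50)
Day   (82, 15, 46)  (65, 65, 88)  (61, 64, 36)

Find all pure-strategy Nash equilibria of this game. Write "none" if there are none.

The pure Nash equilibria are (Dawn, Mixed, Dusk) and (Day, Night, Night).

(Dawn, Dusk, Dusk): Species 1 can switch to Day (61 → 93). Not NE.
(Dawn, Dusk, Night): Species 1 can switch to Day (21 → 82). Not NE.
(Dawn, Night, Dusk): Species 1 can switch to Day (59 → 86). Not NE.
(Dawn, Night, Night): Species 1 can switch to Day (12 → 65). Not NE.
(Dawn, Mixed, Dusk): Species 1 gets 26, best alternative 16; Species 2 gets 75, best alternative 55; Species 3 gets 52, best alternative 50. No profitable deviation — NE.
(Dawn, Mixed, Night): Species 1 can switch to Day (37 → 61). Not NE.
(Day, Dusk, Dusk): Species 2 can switch to Night (39 → 77). Not NE.
(Day, Dusk, Night): Species 2 can switch to Night (15 → 65). Not NE.
(Day, Night, Dusk): Species 3 can switch to Night (83 → 88). Not NE.
(Day, Night, Night): Species 1 gets 65, best alternative 12; Species 2 gets 65, best alternative 64; Species 3 gets 88, best alternative 83. No profitable deviation — NE.
(Day, Mixed, Dusk): Species 1 can switch to Dawn (16 → 26). Not NE.
(Day, Mixed, Night): Species 2 can switch to Night (64 → 65). Not NE.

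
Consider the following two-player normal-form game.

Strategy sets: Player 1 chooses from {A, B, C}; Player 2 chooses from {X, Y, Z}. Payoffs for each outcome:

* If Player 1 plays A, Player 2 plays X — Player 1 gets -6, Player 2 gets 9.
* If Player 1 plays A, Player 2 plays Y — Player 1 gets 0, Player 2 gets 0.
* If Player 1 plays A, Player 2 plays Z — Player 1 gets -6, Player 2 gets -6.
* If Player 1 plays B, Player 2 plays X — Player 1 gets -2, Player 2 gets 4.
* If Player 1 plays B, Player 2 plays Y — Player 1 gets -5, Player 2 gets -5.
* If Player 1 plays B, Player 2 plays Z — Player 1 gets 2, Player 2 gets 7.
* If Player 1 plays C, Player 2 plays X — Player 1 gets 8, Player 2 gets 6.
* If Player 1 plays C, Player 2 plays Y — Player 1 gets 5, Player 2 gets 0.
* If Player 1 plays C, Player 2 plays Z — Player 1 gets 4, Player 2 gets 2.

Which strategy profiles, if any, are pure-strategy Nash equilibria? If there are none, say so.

Pure NE: (C, X)

Player 1 against X: payoffs -6, -2, 8 → best response C.
Player 1 against Y: payoffs 0, -5, 5 → best response C.
Player 1 against Z: payoffs -6, 2, 4 → best response C.
Player 2 against A: payoffs 9, 0, -6 → best response X.
Player 2 against B: payoffs 4, -5, 7 → best response Z.
Player 2 against C: payoffs 6, 0, 2 → best response X.
Mutual best responses: (C, X).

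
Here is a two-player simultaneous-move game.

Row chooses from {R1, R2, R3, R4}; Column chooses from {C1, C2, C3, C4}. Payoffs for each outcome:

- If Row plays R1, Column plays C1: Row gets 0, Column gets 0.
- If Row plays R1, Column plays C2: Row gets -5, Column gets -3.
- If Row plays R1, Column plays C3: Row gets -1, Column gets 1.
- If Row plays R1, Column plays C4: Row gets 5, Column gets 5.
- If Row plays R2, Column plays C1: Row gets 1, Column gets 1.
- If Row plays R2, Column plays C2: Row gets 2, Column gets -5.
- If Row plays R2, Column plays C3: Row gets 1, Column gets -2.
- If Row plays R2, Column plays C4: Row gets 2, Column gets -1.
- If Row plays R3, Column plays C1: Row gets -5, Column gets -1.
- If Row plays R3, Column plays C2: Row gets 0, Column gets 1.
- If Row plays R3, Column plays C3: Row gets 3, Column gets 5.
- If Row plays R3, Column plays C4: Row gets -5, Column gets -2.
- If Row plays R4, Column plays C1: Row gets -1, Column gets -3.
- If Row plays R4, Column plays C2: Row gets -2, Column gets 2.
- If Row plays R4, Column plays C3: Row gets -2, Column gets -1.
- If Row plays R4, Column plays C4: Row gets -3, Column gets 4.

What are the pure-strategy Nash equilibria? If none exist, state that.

Row against C1: payoffs 0, 1, -5, -1 → best response R2.
Row against C2: payoffs -5, 2, 0, -2 → best response R2.
Row against C3: payoffs -1, 1, 3, -2 → best response R3.
Row against C4: payoffs 5, 2, -5, -3 → best response R1.
Column against R1: payoffs 0, -3, 1, 5 → best response C4.
Column against R2: payoffs 1, -5, -2, -1 → best response C1.
Column against R3: payoffs -1, 1, 5, -2 → best response C3.
Column against R4: payoffs -3, 2, -1, 4 → best response C4.
Mutual best responses: (R1, C4); (R2, C1); (R3, C3).

(R1, C4) and (R2, C1) and (R3, C3)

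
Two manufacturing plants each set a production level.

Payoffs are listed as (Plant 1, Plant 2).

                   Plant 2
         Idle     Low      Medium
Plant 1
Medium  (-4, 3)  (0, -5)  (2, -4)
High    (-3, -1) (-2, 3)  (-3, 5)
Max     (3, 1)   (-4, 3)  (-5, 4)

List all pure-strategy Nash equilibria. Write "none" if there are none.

(Medium, Idle): Plant 1 can switch to High (-4 → -3). Not NE.
(Medium, Low): Plant 2 can switch to Idle (-5 → 3). Not NE.
(Medium, Medium): Plant 2 can switch to Idle (-4 → 3). Not NE.
(High, Idle): Plant 1 can switch to Max (-3 → 3). Not NE.
(High, Low): Plant 1 can switch to Medium (-2 → 0). Not NE.
(High, Medium): Plant 1 can switch to Medium (-3 → 2). Not NE.
(Max, Idle): Plant 2 can switch to Low (1 → 3). Not NE.
(Max, Low): Plant 1 can switch to Medium (-4 → 0). Not NE.
(The remaining 1 profile has a profitable deviation by the same check.)

This game has no pure Nash equilibrium.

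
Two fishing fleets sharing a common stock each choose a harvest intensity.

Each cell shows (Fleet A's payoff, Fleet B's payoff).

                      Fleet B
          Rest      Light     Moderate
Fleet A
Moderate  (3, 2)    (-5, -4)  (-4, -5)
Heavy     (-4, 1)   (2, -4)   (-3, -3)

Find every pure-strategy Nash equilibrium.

Fleet A against Rest: payoffs 3, -4 → best response Moderate.
Fleet A against Light: payoffs -5, 2 → best response Heavy.
Fleet A against Moderate: payoffs -4, -3 → best response Heavy.
Fleet B against Moderate: payoffs 2, -4, -5 → best response Rest.
Fleet B against Heavy: payoffs 1, -4, -3 → best response Rest.
Mutual best responses: (Moderate, Rest).

(Moderate, Rest)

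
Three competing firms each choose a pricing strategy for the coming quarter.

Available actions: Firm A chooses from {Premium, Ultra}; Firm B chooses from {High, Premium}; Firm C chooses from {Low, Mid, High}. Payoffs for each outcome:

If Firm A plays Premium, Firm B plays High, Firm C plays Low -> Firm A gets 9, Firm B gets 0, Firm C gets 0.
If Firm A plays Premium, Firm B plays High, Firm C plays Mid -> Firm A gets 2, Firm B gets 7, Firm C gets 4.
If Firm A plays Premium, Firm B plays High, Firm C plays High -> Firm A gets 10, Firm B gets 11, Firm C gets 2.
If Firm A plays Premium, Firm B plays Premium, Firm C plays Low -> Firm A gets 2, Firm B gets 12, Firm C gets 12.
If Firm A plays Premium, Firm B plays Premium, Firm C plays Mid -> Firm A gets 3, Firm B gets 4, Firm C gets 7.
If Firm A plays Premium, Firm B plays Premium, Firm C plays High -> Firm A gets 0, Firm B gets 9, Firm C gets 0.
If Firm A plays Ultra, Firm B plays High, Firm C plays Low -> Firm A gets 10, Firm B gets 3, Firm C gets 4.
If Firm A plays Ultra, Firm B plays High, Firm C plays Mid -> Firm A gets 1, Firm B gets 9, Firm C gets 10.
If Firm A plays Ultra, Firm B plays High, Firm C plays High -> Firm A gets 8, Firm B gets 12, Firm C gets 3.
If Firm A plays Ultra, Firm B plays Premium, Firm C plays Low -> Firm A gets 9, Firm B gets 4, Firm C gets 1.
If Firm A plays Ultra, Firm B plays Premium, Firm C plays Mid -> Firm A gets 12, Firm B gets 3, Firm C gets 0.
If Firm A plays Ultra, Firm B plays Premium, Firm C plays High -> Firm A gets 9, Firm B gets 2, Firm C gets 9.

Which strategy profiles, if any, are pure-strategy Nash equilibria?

Pure NE: (Premium, High, Mid)

Firm A against (High, Low): payoffs 9, 10 → best response Ultra.
Firm A against (High, Mid): payoffs 2, 1 → best response Premium.
Firm A against (High, High): payoffs 10, 8 → best response Premium.
Firm A against (Premium, Low): payoffs 2, 9 → best response Ultra.
Firm A against (Premium, Mid): payoffs 3, 12 → best response Ultra.
Firm A against (Premium, High): payoffs 0, 9 → best response Ultra.
Firm B against (Premium, Low): payoffs 0, 12 → best response Premium.
Firm B against (Premium, Mid): payoffs 7, 4 → best response High.
Firm B against (Premium, High): payoffs 11, 9 → best response High.
Firm B against (Ultra, Low): payoffs 3, 4 → best response Premium.
Firm B against (Ultra, Mid): payoffs 9, 3 → best response High.
Firm B against (Ultra, High): payoffs 12, 2 → best response High.
Firm C against (Premium, High): payoffs 0, 4, 2 → best response Mid.
Firm C against (Premium, Premium): payoffs 12, 7, 0 → best response Low.
Firm C against (Ultra, High): payoffs 4, 10, 3 → best response Mid.
Firm C against (Ultra, Premium): payoffs 1, 0, 9 → best response High.
Mutual best responses: (Premium, High, Mid).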